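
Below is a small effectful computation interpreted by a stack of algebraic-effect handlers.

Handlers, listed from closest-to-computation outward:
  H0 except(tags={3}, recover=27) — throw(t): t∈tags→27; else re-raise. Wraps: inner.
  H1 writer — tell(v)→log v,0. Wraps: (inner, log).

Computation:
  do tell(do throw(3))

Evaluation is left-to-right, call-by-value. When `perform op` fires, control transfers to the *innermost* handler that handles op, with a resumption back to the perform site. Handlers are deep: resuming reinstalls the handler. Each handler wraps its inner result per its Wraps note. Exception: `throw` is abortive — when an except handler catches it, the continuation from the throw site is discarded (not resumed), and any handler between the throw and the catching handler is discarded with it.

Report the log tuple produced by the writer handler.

Answer: ()

Evaluation trace:
throw(3) @ H0 caught ⇒ 27
H1 returns (27, ())
= (27, ())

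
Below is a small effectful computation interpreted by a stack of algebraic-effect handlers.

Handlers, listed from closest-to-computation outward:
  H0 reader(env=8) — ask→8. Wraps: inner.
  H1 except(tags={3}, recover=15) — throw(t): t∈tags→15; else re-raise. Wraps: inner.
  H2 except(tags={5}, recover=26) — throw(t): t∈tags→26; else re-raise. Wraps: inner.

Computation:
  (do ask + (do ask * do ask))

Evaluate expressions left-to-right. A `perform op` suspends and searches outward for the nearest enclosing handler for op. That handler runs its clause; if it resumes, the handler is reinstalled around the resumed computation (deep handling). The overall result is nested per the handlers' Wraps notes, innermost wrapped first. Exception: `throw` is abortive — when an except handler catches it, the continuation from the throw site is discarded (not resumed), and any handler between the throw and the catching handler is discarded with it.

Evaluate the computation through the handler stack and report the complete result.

Working:
ask @ H0 ⇒ 8
ask @ H0 ⇒ 8
ask @ H0 ⇒ 8
H0 returns 72
H1 returns 72
H2 returns 72
= 72

Answer: 72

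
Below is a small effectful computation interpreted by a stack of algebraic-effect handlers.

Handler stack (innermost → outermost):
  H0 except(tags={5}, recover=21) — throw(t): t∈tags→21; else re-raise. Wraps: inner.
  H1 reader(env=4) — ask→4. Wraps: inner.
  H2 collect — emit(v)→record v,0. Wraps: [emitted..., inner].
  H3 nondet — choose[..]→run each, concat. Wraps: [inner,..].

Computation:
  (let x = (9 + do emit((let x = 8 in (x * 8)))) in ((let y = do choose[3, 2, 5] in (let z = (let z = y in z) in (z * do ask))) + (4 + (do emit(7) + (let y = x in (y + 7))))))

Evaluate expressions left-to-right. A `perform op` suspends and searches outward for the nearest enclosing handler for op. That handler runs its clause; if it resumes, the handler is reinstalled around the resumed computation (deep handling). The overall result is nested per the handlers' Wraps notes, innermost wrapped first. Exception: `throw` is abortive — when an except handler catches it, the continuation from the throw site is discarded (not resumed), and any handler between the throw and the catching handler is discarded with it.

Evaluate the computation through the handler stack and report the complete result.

Evaluation trace:
emit(64) @ H2 ⇒ out+=64
choose[3, 2, 5] @ H3
  branch[0] choose=3:
    ask @ H1 ⇒ 4
    emit(7) @ H2 ⇒ out+=7
    H0 returns 32
    H1 returns 32
    H2 returns [64, 7, 32]
    H3 returns [[64, 7, 32]]
  branch[1] choose=2:
    ask @ H1 ⇒ 4
    emit(7) @ H2 ⇒ out+=7
    H0 returns 28
    H1 returns 28
    H2 returns [64, 7, 28]
    H3 returns [[64, 7, 28]]
  branch[2] choose=5:
    ask @ H1 ⇒ 4
    emit(7) @ H2 ⇒ out+=7
    H0 returns 40
    H1 returns 40
    H2 returns [64, 7, 40]
    H3 returns [[64, 7, 40]]
= [[64, 7, 32], [64, 7, 28], [64, 7, 40]]

Answer: [[64, 7, 32], [64, 7, 28], [64, 7, 40]]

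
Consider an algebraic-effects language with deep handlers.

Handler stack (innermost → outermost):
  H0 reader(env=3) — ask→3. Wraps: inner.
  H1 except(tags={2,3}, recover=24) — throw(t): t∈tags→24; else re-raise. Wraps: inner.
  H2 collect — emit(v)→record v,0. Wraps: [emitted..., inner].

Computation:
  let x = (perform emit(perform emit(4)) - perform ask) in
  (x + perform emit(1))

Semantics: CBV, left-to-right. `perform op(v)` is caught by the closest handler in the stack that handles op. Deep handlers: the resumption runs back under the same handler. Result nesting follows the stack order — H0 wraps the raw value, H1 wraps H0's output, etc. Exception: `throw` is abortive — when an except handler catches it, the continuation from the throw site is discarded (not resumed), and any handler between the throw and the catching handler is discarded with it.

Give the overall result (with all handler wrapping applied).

Answer: [4, 0, 1, -3]

Evaluation trace:
emit(4) @ H2 ⇒ out+=4
emit(0) @ H2 ⇒ out+=0
ask @ H0 ⇒ 3
emit(1) @ H2 ⇒ out+=1
H0 returns -3
H1 returns -3
H2 returns [4, 0, 1, -3]
= [4, 0, 1, -3]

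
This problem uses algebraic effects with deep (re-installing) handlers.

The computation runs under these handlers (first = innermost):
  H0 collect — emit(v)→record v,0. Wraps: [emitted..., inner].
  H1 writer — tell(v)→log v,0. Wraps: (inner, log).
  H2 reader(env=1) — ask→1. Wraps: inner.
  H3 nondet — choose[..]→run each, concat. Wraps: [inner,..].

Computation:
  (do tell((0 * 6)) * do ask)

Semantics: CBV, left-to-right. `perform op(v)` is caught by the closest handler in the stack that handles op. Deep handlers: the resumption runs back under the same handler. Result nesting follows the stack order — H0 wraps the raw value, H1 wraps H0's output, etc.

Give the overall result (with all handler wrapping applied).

Answer: [([0], (0))]

Evaluation trace:
tell(0) @ H1 ⇒ log+=0
ask @ H2 ⇒ 1
H0 returns [0]
H1 returns ([0], (0))
H2 returns ([0], (0))
H3 returns [([0], (0))]
= [([0], (0))]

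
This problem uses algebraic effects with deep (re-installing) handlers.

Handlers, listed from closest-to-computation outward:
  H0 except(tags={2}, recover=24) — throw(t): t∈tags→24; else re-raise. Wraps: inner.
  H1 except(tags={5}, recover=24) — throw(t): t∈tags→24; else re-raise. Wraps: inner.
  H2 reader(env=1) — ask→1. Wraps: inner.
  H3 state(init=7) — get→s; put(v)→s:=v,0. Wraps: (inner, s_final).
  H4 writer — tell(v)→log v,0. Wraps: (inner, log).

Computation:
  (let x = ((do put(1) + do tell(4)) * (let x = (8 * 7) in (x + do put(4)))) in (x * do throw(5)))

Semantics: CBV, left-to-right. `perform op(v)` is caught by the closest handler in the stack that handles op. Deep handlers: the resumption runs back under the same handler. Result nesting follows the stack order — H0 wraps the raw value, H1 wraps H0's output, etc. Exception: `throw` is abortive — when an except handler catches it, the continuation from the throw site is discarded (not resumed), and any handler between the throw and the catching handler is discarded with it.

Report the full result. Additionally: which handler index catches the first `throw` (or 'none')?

Answer: ((24, 4), (4)) ; first throw caught by: H1

Evaluation trace:
put(1) @ H3 ⇒ s:=1
tell(4) @ H4 ⇒ log+=4
put(4) @ H3 ⇒ s:=4
throw(5) @ H0 re-raised
throw(5) @ H1 caught ⇒ 24
H2 returns 24
H3 returns (24, 4)
H4 returns ((24, 4), (4))
= ((24, 4), (4))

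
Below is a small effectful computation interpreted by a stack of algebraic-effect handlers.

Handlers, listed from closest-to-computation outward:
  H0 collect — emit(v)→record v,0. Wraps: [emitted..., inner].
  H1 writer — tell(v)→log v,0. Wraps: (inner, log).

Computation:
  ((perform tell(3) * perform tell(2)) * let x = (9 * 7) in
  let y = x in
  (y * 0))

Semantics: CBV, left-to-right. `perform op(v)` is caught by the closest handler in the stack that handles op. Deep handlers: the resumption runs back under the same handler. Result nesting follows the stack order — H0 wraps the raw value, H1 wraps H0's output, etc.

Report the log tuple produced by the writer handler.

Answer: (3, 2)

Step-by-step:
tell(3) @ H1 ⇒ log+=3
tell(2) @ H1 ⇒ log+=2
H0 returns [0]
H1 returns ([0], (3, 2))
= ([0], (3, 2))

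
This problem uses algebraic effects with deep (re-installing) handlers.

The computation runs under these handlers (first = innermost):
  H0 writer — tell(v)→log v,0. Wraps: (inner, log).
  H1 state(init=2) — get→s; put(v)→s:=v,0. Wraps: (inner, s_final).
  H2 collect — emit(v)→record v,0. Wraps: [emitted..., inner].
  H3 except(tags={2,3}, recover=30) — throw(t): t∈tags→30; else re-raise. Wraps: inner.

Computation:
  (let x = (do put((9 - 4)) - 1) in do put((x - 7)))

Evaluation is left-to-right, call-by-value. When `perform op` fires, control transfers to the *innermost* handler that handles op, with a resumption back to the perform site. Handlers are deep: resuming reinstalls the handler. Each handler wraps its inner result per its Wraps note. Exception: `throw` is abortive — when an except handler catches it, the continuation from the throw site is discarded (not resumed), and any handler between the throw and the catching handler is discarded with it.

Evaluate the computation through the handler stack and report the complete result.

Step-by-step:
put(5) @ H1 ⇒ s:=5
put(-8) @ H1 ⇒ s:=-8
H0 returns (0, ())
H1 returns ((0, ()), -8)
H2 returns [((0, ()), -8)]
H3 returns [((0, ()), -8)]
= [((0, ()), -8)]

Answer: [((0, ()), -8)]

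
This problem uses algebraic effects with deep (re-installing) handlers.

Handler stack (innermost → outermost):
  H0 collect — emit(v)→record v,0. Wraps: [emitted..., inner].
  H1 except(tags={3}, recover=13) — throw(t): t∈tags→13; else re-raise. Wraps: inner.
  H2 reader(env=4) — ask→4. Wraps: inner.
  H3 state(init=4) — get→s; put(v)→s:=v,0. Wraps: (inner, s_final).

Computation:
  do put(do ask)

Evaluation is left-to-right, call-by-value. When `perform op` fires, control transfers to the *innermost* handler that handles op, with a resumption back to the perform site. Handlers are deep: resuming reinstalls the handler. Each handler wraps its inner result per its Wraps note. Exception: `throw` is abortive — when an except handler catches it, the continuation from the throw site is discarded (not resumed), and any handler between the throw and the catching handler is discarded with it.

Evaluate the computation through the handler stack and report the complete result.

Working:
ask @ H2 ⇒ 4
put(4) @ H3 ⇒ s:=4
H0 returns [0]
H1 returns [0]
H2 returns [0]
H3 returns ([0], 4)
= ([0], 4)

Answer: ([0], 4)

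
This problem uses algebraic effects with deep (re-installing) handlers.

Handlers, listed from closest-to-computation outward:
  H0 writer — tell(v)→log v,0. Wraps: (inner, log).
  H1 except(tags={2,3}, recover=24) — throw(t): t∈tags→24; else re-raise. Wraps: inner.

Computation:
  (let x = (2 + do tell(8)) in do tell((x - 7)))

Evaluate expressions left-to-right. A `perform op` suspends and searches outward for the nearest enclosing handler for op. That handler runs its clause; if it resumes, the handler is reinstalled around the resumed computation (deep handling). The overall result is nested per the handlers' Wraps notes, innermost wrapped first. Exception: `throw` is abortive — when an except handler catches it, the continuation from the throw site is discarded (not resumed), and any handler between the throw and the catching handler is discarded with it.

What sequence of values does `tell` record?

Answer: (8, -5)

Working:
tell(8) @ H0 ⇒ log+=8
tell(-5) @ H0 ⇒ log+=-5
H0 returns (0, (8, -5))
H1 returns (0, (8, -5))
= (0, (8, -5))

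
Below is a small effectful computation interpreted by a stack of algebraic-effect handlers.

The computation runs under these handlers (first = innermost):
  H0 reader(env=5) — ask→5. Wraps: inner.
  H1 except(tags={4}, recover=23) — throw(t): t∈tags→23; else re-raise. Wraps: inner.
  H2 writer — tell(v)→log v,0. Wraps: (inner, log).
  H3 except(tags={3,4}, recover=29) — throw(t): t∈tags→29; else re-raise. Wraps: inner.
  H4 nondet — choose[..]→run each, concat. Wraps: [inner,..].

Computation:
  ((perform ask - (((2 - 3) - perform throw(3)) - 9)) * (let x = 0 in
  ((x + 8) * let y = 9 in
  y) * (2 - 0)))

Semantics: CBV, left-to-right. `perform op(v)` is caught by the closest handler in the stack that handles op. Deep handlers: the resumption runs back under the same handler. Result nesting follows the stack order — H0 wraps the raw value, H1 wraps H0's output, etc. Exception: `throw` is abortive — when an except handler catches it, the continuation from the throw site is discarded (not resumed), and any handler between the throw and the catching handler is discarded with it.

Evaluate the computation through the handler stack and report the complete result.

Evaluation trace:
ask @ H0 ⇒ 5
throw(3) @ H1 re-raised
throw(3) @ H3 caught ⇒ 29
H4 returns [29]
= [29]

Answer: [29]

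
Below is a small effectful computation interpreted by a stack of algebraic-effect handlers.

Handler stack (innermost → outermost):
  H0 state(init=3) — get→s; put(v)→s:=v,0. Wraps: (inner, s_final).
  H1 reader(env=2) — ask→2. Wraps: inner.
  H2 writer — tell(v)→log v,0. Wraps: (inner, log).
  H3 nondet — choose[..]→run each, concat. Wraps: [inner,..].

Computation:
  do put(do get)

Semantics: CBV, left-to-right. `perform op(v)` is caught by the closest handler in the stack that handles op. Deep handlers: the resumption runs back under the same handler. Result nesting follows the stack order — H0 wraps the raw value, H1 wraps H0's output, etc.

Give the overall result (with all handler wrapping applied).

Evaluation trace:
get @ H0 ⇒ 3
put(3) @ H0 ⇒ s:=3
H0 returns (0, 3)
H1 returns (0, 3)
H2 returns ((0, 3), ())
H3 returns [((0, 3), ())]
= [((0, 3), ())]

Answer: [((0, 3), ())]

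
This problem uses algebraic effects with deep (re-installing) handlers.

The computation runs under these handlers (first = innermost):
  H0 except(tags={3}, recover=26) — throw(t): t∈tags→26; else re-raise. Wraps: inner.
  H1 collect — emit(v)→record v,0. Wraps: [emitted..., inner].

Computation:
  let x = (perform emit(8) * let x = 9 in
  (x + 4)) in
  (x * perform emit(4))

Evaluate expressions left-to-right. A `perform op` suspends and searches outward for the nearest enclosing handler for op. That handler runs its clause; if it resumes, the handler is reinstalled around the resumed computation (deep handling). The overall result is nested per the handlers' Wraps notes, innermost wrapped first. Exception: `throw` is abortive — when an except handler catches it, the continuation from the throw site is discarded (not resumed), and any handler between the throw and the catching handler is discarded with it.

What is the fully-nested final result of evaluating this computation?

Evaluation trace:
emit(8) @ H1 ⇒ out+=8
emit(4) @ H1 ⇒ out+=4
H0 returns 0
H1 returns [8, 4, 0]
= [8, 4, 0]

Answer: [8, 4, 0]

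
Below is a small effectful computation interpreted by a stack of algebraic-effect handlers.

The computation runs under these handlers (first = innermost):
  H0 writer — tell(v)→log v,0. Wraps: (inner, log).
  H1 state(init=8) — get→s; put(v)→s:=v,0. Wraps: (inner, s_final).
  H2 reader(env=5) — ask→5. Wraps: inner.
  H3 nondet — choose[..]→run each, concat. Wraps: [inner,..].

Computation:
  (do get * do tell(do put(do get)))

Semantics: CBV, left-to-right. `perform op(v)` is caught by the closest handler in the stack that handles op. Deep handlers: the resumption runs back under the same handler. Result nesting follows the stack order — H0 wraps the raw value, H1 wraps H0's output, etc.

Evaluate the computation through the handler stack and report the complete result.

Evaluation trace:
get @ H1 ⇒ 8
get @ H1 ⇒ 8
put(8) @ H1 ⇒ s:=8
tell(0) @ H0 ⇒ log+=0
H0 returns (0, (0))
H1 returns ((0, (0)), 8)
H2 returns ((0, (0)), 8)
H3 returns [((0, (0)), 8)]
= [((0, (0)), 8)]

Answer: [((0, (0)), 8)]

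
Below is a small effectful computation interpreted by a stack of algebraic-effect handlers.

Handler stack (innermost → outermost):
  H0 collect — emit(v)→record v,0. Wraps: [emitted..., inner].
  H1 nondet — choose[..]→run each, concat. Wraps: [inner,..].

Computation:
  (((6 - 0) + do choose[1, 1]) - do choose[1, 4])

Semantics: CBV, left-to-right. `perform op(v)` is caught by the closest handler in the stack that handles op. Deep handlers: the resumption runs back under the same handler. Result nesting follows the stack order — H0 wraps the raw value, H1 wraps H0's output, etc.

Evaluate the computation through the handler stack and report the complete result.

Working:
choose[1, 1] @ H1
  branch[0] choose=1:
    choose[1, 4] @ H1
      branch[0] choose=1:
        H0 returns [6]
        H1 returns [[6]]
      branch[1] choose=4:
        H0 returns [3]
        H1 returns [[3]]
  branch[1] choose=1:
    choose[1, 4] @ H1
      branch[0] choose=1:
        H0 returns [6]
        H1 returns [[6]]
      branch[1] choose=4:
        H0 returns [3]
        H1 returns [[3]]
= [[6], [3], [6], [3]]

Answer: [[6], [3], [6], [3]]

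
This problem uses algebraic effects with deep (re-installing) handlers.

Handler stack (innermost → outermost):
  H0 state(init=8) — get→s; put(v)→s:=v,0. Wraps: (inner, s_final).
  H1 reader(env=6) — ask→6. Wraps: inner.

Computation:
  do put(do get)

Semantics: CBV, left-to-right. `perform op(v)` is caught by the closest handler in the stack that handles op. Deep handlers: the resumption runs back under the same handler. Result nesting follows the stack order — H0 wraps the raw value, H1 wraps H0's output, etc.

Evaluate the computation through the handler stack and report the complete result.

Answer: (0, 8)

Working:
get @ H0 ⇒ 8
put(8) @ H0 ⇒ s:=8
H0 returns (0, 8)
H1 returns (0, 8)
= (0, 8)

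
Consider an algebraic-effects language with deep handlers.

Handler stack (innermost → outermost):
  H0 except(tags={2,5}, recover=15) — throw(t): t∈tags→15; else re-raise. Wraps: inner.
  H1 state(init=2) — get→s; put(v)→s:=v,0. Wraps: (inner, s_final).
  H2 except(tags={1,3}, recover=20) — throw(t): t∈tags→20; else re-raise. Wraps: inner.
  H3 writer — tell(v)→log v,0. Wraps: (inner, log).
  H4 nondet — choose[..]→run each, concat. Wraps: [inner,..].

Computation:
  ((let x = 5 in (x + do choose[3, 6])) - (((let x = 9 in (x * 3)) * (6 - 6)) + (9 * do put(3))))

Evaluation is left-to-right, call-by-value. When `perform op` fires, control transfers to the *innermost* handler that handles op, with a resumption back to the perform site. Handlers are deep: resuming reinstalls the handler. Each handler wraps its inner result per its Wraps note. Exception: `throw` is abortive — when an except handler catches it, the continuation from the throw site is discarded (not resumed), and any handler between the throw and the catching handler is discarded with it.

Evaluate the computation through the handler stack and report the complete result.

Answer: [((8, 3), ()), ((11, 3), ())]

Evaluation trace:
choose[3, 6] @ H4
  branch[0] choose=3:
    put(3) @ H1 ⇒ s:=3
    H0 returns 8
    H1 returns (8, 3)
    H2 returns (8, 3)
    H3 returns ((8, 3), ())
    H4 returns [((8, 3), ())]
  branch[1] choose=6:
    put(3) @ H1 ⇒ s:=3
    H0 returns 11
    H1 returns (11, 3)
    H2 returns (11, 3)
    H3 returns ((11, 3), ())
    H4 returns [((11, 3), ())]
= [((8, 3), ()), ((11, 3), ())]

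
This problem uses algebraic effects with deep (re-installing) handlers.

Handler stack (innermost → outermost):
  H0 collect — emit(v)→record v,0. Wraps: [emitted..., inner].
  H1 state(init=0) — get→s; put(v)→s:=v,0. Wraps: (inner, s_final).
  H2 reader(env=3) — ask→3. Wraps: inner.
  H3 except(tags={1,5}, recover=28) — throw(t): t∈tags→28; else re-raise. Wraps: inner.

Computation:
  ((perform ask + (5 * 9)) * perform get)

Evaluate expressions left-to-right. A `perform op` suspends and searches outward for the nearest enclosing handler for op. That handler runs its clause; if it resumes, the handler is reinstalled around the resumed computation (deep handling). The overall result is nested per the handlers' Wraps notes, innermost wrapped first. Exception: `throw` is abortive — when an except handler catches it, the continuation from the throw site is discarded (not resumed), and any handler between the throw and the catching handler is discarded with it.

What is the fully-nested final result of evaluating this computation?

Answer: ([0], 0)

Evaluation trace:
ask @ H2 ⇒ 3
get @ H1 ⇒ 0
H0 returns [0]
H1 returns ([0], 0)
H2 returns ([0], 0)
H3 returns ([0], 0)
= ([0], 0)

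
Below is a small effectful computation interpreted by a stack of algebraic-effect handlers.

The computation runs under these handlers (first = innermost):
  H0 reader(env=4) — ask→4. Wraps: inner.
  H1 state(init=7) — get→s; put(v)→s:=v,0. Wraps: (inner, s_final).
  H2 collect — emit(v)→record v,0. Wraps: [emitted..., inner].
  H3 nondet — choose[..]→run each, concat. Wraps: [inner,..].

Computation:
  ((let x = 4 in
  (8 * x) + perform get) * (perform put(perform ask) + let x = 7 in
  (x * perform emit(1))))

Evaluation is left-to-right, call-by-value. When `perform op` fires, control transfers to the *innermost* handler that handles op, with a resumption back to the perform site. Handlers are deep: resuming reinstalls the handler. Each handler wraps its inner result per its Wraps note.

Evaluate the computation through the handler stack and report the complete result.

Answer: [[1, (0, 4)]]

Evaluation trace:
get @ H1 ⇒ 7
ask @ H0 ⇒ 4
put(4) @ H1 ⇒ s:=4
emit(1) @ H2 ⇒ out+=1
H0 returns 0
H1 returns (0, 4)
H2 returns [1, (0, 4)]
H3 returns [[1, (0, 4)]]
= [[1, (0, 4)]]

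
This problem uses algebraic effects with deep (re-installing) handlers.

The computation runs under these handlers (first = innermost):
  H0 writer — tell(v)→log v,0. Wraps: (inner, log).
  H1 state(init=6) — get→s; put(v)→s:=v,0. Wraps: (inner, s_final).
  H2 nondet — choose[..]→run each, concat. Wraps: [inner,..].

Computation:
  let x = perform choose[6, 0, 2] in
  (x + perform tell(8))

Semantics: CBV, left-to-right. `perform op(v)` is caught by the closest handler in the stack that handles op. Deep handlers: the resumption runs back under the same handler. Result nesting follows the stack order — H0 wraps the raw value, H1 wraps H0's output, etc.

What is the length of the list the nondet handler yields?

Answer: 3

Working:
choose[6, 0, 2] @ H2
  branch[0] choose=6:
    tell(8) @ H0 ⇒ log+=8
    H0 returns (6, (8))
    H1 returns ((6, (8)), 6)
    H2 returns [((6, (8)), 6)]
  branch[1] choose=0:
    tell(8) @ H0 ⇒ log+=8
    H0 returns (0, (8))
    H1 returns ((0, (8)), 6)
    H2 returns [((0, (8)), 6)]
  branch[2] choose=2:
    tell(8) @ H0 ⇒ log+=8
    H0 returns (2, (8))
    H1 returns ((2, (8)), 6)
    H2 returns [((2, (8)), 6)]
= [((6, (8)), 6), ((0, (8)), 6), ((2, (8)), 6)]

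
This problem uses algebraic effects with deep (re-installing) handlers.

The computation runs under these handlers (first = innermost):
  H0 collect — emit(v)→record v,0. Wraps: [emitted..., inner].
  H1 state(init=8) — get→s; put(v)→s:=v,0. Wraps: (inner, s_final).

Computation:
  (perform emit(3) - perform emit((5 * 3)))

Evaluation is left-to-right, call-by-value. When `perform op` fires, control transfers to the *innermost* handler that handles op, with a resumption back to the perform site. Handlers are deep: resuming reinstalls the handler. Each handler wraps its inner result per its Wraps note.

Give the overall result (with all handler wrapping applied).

Answer: ([3, 15, 0], 8)

Evaluation trace:
emit(3) @ H0 ⇒ out+=3
emit(15) @ H0 ⇒ out+=15
H0 returns [3, 15, 0]
H1 returns ([3, 15, 0], 8)
= ([3, 15, 0], 8)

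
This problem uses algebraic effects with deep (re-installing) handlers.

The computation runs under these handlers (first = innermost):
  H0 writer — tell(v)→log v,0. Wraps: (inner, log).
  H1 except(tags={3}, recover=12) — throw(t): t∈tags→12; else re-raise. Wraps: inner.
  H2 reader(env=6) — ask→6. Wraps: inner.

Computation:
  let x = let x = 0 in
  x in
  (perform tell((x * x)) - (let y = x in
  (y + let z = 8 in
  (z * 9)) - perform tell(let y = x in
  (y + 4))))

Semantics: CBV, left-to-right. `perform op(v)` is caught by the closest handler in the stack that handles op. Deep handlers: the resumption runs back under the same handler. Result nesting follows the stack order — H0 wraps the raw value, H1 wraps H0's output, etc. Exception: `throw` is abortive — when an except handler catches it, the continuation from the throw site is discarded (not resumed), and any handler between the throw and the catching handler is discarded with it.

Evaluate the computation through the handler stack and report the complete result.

Answer: (-72, (0, 4))

Step-by-step:
tell(0) @ H0 ⇒ log+=0
tell(4) @ H0 ⇒ log+=4
H0 returns (-72, (0, 4))
H1 returns (-72, (0, 4))
H2 returns (-72, (0, 4))
= (-72, (0, 4))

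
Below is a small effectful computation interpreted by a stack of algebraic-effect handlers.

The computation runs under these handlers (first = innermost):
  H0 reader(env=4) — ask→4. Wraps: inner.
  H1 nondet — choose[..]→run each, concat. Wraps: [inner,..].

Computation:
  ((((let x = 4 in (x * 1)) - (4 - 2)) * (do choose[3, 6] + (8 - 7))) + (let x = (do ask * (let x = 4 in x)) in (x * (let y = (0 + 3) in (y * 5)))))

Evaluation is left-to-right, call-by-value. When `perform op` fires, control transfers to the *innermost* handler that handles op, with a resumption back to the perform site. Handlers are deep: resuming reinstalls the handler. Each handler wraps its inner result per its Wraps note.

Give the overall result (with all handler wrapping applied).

Answer: [248, 254]

Evaluation trace:
choose[3, 6] @ H1
  branch[0] choose=3:
    ask @ H0 ⇒ 4
    H0 returns 248
    H1 returns [248]
  branch[1] choose=6:
    ask @ H0 ⇒ 4
    H0 returns 254
    H1 returns [254]
= [248, 254]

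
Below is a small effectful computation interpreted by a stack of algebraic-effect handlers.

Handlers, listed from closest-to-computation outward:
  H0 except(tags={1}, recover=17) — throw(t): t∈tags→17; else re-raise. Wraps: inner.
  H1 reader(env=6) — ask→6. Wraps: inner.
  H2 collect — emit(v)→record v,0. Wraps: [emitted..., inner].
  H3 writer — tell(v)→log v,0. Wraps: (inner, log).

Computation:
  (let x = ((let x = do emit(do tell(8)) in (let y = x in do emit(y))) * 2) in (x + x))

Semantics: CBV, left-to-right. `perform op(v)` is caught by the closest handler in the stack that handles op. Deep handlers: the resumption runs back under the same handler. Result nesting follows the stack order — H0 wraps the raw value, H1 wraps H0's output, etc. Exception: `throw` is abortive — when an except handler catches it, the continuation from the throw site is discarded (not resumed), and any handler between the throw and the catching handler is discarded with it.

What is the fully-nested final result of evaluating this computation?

Answer: ([0, 0, 0], (8))

Step-by-step:
tell(8) @ H3 ⇒ log+=8
emit(0) @ H2 ⇒ out+=0
emit(0) @ H2 ⇒ out+=0
H0 returns 0
H1 returns 0
H2 returns [0, 0, 0]
H3 returns ([0, 0, 0], (8))
= ([0, 0, 0], (8))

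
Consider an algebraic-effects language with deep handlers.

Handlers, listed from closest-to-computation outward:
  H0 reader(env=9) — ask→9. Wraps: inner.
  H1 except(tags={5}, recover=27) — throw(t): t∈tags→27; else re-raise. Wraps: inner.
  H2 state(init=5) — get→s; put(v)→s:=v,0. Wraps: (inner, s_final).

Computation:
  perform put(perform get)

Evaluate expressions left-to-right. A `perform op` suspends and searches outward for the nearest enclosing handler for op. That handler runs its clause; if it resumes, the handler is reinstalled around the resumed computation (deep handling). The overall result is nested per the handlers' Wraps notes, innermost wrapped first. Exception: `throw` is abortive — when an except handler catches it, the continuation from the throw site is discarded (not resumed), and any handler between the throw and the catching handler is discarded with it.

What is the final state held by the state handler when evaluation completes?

Answer: 5

Evaluation trace:
get @ H2 ⇒ 5
put(5) @ H2 ⇒ s:=5
H0 returns 0
H1 returns 0
H2 returns (0, 5)
= (0, 5)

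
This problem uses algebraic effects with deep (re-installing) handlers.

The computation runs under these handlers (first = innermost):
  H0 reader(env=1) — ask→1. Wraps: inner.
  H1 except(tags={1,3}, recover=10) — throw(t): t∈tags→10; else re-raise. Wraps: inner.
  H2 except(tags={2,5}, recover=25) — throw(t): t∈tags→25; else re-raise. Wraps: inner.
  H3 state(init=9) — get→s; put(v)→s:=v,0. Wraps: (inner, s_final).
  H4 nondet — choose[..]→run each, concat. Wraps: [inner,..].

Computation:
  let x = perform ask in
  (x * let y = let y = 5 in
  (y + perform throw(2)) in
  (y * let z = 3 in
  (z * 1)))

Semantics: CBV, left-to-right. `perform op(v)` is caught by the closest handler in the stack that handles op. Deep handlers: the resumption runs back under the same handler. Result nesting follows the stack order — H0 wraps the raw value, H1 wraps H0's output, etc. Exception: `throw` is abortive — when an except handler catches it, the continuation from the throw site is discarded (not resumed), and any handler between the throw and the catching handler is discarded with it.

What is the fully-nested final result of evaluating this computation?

Step-by-step:
ask @ H0 ⇒ 1
throw(2) @ H1 re-raised
throw(2) @ H2 caught ⇒ 25
H3 returns (25, 9)
H4 returns [(25, 9)]
= [(25, 9)]

Answer: [(25, 9)]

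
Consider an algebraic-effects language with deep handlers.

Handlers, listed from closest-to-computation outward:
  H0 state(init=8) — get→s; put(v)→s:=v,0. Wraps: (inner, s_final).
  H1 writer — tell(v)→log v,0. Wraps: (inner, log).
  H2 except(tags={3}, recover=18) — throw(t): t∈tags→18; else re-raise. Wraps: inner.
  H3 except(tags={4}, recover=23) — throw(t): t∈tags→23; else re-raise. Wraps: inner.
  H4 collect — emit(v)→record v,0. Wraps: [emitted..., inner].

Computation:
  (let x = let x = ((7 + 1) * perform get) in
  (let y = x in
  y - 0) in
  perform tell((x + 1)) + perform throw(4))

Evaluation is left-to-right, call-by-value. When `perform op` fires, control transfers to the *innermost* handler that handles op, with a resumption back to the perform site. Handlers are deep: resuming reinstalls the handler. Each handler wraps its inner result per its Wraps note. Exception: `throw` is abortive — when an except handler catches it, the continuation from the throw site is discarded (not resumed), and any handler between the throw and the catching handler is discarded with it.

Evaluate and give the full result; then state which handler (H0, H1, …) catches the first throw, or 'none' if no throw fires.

Answer: [23] ; first throw caught by: H3

Evaluation trace:
get @ H0 ⇒ 8
tell(65) @ H1 ⇒ log+=65
throw(4) @ H2 re-raised
throw(4) @ H3 caught ⇒ 23
H4 returns [23]
= [23]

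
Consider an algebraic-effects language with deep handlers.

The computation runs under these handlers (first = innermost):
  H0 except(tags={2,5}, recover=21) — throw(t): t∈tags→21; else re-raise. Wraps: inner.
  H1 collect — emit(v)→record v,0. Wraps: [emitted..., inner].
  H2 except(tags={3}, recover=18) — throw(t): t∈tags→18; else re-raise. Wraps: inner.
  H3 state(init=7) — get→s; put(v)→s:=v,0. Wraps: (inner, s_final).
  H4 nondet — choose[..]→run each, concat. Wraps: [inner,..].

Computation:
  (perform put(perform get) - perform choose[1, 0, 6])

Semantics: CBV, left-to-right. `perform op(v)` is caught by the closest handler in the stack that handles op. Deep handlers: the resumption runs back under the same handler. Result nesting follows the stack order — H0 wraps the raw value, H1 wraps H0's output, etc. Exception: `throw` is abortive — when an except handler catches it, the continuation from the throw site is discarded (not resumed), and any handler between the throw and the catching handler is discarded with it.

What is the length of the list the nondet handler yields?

Answer: 3

Working:
get @ H3 ⇒ 7
put(7) @ H3 ⇒ s:=7
choose[1, 0, 6] @ H4
  branch[0] choose=1:
    H0 returns -1
    H1 returns [-1]
    H2 returns [-1]
    H3 returns ([-1], 7)
    H4 returns [([-1], 7)]
  branch[1] choose=0:
    H0 returns 0
    H1 returns [0]
    H2 returns [0]
    H3 returns ([0], 7)
    H4 returns [([0], 7)]
  branch[2] choose=6:
    H0 returns -6
    H1 returns [-6]
    H2 returns [-6]
    H3 returns ([-6], 7)
    H4 returns [([-6], 7)]
= [([-1], 7), ([0], 7), ([-6], 7)]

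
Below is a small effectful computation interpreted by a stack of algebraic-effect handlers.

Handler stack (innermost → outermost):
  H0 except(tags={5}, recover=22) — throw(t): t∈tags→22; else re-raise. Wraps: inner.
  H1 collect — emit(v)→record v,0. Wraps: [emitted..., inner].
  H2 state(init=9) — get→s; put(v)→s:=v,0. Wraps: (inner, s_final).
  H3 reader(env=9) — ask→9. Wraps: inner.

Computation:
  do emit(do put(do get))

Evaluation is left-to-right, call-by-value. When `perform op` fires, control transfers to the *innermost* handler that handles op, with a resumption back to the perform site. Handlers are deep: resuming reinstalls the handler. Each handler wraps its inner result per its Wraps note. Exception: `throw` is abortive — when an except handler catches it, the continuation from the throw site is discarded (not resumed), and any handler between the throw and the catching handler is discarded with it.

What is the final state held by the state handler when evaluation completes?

Answer: 9

Step-by-step:
get @ H2 ⇒ 9
put(9) @ H2 ⇒ s:=9
emit(0) @ H1 ⇒ out+=0
H0 returns 0
H1 returns [0, 0]
H2 returns ([0, 0], 9)
H3 returns ([0, 0], 9)
= ([0, 0], 9)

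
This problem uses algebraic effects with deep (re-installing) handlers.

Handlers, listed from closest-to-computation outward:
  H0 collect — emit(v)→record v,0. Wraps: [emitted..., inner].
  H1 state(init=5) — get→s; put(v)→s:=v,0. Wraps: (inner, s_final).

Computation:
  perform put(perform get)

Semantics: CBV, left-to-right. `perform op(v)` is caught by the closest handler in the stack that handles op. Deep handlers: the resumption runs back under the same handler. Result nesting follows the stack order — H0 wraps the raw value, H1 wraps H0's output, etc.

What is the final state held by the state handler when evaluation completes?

Answer: 5

Evaluation trace:
get @ H1 ⇒ 5
put(5) @ H1 ⇒ s:=5
H0 returns [0]
H1 returns ([0], 5)
= ([0], 5)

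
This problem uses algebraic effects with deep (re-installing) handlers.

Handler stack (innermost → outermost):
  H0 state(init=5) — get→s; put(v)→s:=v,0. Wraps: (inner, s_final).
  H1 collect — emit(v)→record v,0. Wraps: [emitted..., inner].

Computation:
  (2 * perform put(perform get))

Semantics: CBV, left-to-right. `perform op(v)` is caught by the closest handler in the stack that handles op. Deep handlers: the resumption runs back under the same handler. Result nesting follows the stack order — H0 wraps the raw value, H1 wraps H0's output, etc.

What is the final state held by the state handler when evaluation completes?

Evaluation trace:
get @ H0 ⇒ 5
put(5) @ H0 ⇒ s:=5
H0 returns (0, 5)
H1 returns [(0, 5)]
= [(0, 5)]

Answer: 5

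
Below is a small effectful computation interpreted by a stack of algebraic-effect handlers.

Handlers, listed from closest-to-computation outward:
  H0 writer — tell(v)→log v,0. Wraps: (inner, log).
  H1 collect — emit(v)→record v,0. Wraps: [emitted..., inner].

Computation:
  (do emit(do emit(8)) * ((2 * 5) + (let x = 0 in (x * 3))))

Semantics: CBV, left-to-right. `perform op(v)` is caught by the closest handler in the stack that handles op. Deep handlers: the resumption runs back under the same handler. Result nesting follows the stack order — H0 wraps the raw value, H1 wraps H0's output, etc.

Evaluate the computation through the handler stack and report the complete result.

Working:
emit(8) @ H1 ⇒ out+=8
emit(0) @ H1 ⇒ out+=0
H0 returns (0, ())
H1 returns [8, 0, (0, ())]
= [8, 0, (0, ())]

Answer: [8, 0, (0, ())]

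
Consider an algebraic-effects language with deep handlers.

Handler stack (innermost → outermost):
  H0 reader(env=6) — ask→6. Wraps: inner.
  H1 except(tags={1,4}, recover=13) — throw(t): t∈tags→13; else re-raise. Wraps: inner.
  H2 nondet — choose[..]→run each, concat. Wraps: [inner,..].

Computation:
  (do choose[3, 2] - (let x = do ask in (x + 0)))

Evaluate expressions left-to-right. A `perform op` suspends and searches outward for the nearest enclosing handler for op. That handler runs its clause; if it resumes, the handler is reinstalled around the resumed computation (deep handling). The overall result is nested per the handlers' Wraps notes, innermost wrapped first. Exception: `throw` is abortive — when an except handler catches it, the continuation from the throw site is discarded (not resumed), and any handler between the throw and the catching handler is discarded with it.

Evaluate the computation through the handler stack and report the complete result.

Working:
choose[3, 2] @ H2
  branch[0] choose=3:
    ask @ H0 ⇒ 6
    H0 returns -3
    H1 returns -3
    H2 returns [-3]
  branch[1] choose=2:
    ask @ H0 ⇒ 6
    H0 returns -4
    H1 returns -4
    H2 returns [-4]
= [-3, -4]

Answer: [-3, -4]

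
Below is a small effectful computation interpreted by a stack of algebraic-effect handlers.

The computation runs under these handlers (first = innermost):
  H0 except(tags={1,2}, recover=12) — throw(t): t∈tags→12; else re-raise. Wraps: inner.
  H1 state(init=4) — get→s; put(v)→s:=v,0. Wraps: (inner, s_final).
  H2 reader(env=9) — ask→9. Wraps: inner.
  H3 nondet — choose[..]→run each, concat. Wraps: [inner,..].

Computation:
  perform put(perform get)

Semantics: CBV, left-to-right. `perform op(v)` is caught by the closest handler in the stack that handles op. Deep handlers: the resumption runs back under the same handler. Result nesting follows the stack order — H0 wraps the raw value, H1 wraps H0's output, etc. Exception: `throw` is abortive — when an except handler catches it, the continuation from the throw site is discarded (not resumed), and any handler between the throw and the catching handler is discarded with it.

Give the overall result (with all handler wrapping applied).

Working:
get @ H1 ⇒ 4
put(4) @ H1 ⇒ s:=4
H0 returns 0
H1 returns (0, 4)
H2 returns (0, 4)
H3 returns [(0, 4)]
= [(0, 4)]

Answer: [(0, 4)]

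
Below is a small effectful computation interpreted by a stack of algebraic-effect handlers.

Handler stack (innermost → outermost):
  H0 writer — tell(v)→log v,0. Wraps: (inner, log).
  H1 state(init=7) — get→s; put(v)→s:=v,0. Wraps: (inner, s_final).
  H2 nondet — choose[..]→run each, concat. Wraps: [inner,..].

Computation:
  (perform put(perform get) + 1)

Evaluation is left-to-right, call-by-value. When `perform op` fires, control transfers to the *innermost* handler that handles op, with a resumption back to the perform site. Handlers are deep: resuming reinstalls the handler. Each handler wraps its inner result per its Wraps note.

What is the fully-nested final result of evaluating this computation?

Working:
get @ H1 ⇒ 7
put(7) @ H1 ⇒ s:=7
H0 returns (1, ())
H1 returns ((1, ()), 7)
H2 returns [((1, ()), 7)]
= [((1, ()), 7)]

Answer: [((1, ()), 7)]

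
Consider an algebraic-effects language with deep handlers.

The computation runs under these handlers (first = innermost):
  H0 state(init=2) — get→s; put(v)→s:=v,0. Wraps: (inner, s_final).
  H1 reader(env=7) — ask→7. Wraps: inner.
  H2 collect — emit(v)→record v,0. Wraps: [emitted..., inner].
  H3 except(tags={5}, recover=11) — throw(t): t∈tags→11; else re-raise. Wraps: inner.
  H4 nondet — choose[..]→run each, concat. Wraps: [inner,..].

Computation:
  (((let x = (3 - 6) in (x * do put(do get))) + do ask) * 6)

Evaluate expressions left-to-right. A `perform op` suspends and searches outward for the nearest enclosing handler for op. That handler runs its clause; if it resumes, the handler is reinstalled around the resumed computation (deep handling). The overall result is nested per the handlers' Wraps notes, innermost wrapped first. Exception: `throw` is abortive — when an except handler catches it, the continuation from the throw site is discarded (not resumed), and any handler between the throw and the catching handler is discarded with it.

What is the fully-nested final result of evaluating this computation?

Evaluation trace:
get @ H0 ⇒ 2
put(2) @ H0 ⇒ s:=2
ask @ H1 ⇒ 7
H0 returns (42, 2)
H1 returns (42, 2)
H2 returns [(42, 2)]
H3 returns [(42, 2)]
H4 returns [[(42, 2)]]
= [[(42, 2)]]

Answer: [[(42, 2)]]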